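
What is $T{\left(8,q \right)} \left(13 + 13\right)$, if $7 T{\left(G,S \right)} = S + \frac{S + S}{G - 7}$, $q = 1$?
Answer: $\frac{78}{7} \approx 11.143$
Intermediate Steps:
$T{\left(G,S \right)} = \frac{S}{7} + \frac{2 S}{7 \left(-7 + G\right)}$ ($T{\left(G,S \right)} = \frac{S + \frac{S + S}{G - 7}}{7} = \frac{S + \frac{2 S}{-7 + G}}{7} = \frac{S}{7} + \frac{2 S}{7 \left(-7 + G\right)}$)
$T{\left(8,q \right)} \left(13 + 13\right) = \frac{1}{7} \cdot 1 \frac{1}{-7 + 8} \left(-5 + 8\right) \left(13 + 13\right) = \frac{1}{7} \cdot 1 \cdot 1^{-1} \cdot 3 \cdot 26 = \frac{1}{7} \cdot 1 \cdot 1 \cdot 3 \cdot 26 = \frac{3}{7} \cdot 26 = \frac{78}{7}$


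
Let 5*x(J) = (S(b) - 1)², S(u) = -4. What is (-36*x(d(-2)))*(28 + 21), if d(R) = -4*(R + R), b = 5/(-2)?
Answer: -8820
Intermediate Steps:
b = -5/2 (b = 5*(-½) = -5/2 ≈ -2.5000)
d(R) = -8*R
x(J) = 5 (x(J) = (-4 - 1)²/5 = (⅕)*(-5)² = (⅕)*25 = 5)
(-36*x(d(-2)))*(28 + 21) = (-36*5)*(28 + 21) = -180*49 = -8820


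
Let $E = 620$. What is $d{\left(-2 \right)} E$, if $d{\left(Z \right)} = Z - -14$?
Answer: $7440$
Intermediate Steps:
$d{\left(Z \right)} = 14 + Z$ ($d{\left(Z \right)} = Z + 14 = 14 + Z$)
$d{\left(-2 \right)} E = \left(14 - 2\right) 620 = 12 \cdot 620 = 7440$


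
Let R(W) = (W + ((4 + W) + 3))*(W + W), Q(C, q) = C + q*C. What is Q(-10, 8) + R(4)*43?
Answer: 5070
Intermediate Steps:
Q(C, q) = C + C*q
R(W) = 2*W*(7 + 2*W) (R(W) = (W + (7 + W))*(2*W) = (7 + 2*W)*(2*W) = 2*W*(7 + 2*W))
Q(-10, 8) + R(4)*43 = -10*(1 + 8) + (2*4*(7 + 2*4))*43 = -10*9 + (2*4*(7 + 8))*43 = -90 + (2*4*15)*43 = -90 + 120*43 = -90 + 5160 = 5070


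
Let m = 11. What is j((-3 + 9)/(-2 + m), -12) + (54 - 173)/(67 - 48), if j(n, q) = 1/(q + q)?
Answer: -2875/456 ≈ -6.3048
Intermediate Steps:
j(n, q) = 1/(2*q)
j((-3 + 9)/(-2 + m), -12) + (54 - 173)/(67 - 48) = (1/2)/(-12) + (54 - 173)/(67 - 48) = (1/2)*(-1/12) - 119/19 = -1/24 - 119*1/19 = -1/24 - 119/19 = -2875/456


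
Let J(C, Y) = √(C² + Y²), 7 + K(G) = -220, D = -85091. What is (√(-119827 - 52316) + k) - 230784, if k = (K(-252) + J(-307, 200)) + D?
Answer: -316102 + √134249 + 3*I*√19127 ≈ -3.1574e+5 + 414.9*I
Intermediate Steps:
K(G) = -227 (K(G) = -7 - 220 = -227)
k = -85318 + √134249 (k = (-227 + √((-307)² + 200²)) - 85091 = (-227 + √(94249 + 40000)) - 85091 = (-227 + √134249) - 85091 = -85318 + √134249 ≈ -84952.)
(√(-119827 - 52316) + k) - 230784 = (√(-119827 - 52316) + (-85318 + √134249)) - 230784 = (√(-172143) + (-85318 + √134249)) - 230784 = (3*I*√19127 + (-85318 + √134249)) - 230784 = (-85318 + √134249 + 3*I*√19127) - 230784 = -316102 + √134249 + 3*I*√19127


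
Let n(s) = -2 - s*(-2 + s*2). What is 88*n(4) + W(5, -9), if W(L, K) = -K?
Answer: -2279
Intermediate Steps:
n(s) = -2 - s*(-2 + 2*s)
88*n(4) + W(5, -9) = 88*(-2 - 2*4² + 2*4) - 1*(-9) = 88*(-2 - 2*16 + 8) + 9 = 88*(-2 - 32 + 8) + 9 = 88*(-26) + 9 = -2288 + 9 = -2279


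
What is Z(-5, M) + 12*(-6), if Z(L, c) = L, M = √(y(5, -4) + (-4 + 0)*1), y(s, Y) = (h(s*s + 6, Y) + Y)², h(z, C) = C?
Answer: -77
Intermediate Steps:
y(s, Y) = 4*Y² (y(s, Y) = (Y + Y)² = (2*Y)² = 4*Y²)
M = 2*√15 (M = √(4*(-4)² + (-4 + 0)*1) = √(4*16 - 4*1) = √(64 - 4) = √60 = 2*√15 ≈ 7.7460)
Z(-5, M) + 12*(-6) = -5 + 12*(-6) = -5 - 72 = -77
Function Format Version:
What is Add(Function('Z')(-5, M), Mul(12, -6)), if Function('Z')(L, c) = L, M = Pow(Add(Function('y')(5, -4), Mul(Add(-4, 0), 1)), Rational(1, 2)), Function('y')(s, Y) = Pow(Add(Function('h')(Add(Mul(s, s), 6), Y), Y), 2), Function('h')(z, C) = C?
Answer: -77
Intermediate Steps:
Function('y')(s, Y) = Mul(4, Pow(Y, 2)) (Function('y')(s, Y) = Pow(Add(Y, Y), 2) = Pow(Mul(2, Y), 2) = Mul(4, Pow(Y, 2)))
M = Mul(2, Pow(15, Rational(1, 2))) (M = Pow(Add(Mul(4, Pow(-4, 2)), Mul(Add(-4, 0), 1)), Rational(1, 2)) = Pow(Add(Mul(4, 16), Mul(-4, 1)), Rational(1, 2)) = Pow(Add(64, -4), Rational(1, 2)) = Pow(60, Rational(1, 2)) = Mul(2, Pow(15, Rational(1, 2))) ≈ 7.7460)
Add(Function('Z')(-5, M), Mul(12, -6)) = Add(-5, Mul(12, -6)) = Add(-5, -72) = -77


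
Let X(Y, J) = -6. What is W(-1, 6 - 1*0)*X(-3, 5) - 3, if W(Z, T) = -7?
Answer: 39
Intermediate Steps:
W(-1, 6 - 1*0)*X(-3, 5) - 3 = -7*(-6) - 3 = 42 - 3 = 39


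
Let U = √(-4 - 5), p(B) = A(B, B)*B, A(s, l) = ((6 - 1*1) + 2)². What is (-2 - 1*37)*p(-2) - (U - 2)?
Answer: 3824 - 3*I ≈ 3824.0 - 3.0*I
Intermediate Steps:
A(s, l) = 49 (A(s, l) = ((6 - 1) + 2)² = (5 + 2)² = 7² = 49)
p(B) = 49*B
U = 3*I (U = √(-9) = 3*I ≈ 3.0*I)
(-2 - 1*37)*p(-2) - (U - 2) = (-2 - 1*37)*(49*(-2)) - (3*I - 2) = (-2 - 37)*(-98) - (-2 + 3*I) = -39*(-98) + (2 - 3*I) = 3822 + (2 - 3*I) = 3824 - 3*I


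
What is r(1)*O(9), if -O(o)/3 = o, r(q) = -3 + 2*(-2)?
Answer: 189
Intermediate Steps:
r(q) = -7 (r(q) = -3 - 4 = -7)
O(o) = -3*o
r(1)*O(9) = -(-21)*9 = -7*(-27) = 189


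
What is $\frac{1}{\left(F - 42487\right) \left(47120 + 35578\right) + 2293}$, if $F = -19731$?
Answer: $- \frac{1}{5145301871} \approx -1.9435 \cdot 10^{-10}$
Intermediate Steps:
$\frac{1}{\left(F - 42487\right) \left(47120 + 35578\right) + 2293} = \frac{1}{\left(-19731 - 42487\right) \left(47120 + 35578\right) + 2293} = \frac{1}{\left(-62218\right) 82698 + 2293} = \frac{1}{-5145304164 + 2293} = \frac{1}{-5145301871} = - \frac{1}{5145301871}$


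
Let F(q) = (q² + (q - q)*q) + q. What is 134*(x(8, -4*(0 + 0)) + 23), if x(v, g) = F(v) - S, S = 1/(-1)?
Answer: 12864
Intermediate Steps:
F(q) = q + q² (F(q) = (q² + 0*q) + q = (q² + 0) + q = q² + q = q + q²)
S = -1
x(v, g) = 1 + v*(1 + v) (x(v, g) = v*(1 + v) - 1*(-1) = v*(1 + v) + 1 = 1 + v*(1 + v))
134*(x(8, -4*(0 + 0)) + 23) = 134*((1 + 8*(1 + 8)) + 23) = 134*((1 + 8*9) + 23) = 134*((1 + 72) + 23) = 134*(73 + 23) = 134*96 = 12864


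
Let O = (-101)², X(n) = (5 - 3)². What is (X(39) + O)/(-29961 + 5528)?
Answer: -10205/24433 ≈ -0.41767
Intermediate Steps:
X(n) = 4 (X(n) = 2² = 4)
O = 10201
(X(39) + O)/(-29961 + 5528) = (4 + 10201)/(-29961 + 5528) = 10205/(-24433) = 10205*(-1/24433) = -10205/24433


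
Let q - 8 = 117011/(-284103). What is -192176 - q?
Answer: -54599933941/284103 ≈ -1.9218e+5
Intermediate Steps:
q = 2155813/284103 (q = 8 + 117011/(-284103) = 8 + 117011*(-1/284103) = 8 - 117011/284103 = 2155813/284103 ≈ 7.5881)
-192176 - q = -192176 - 1*2155813/284103 = -192176 - 2155813/284103 = -54599933941/284103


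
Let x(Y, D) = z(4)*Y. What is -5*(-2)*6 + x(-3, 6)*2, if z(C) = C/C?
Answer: 54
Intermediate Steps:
z(C) = 1
x(Y, D) = Y (x(Y, D) = 1*Y = Y)
-5*(-2)*6 + x(-3, 6)*2 = -5*(-2)*6 - 3*2 = 10*6 - 6 = 60 - 6 = 54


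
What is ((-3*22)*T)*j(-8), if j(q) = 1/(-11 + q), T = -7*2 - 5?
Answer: -66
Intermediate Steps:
T = -19 (T = -14 - 5 = -19)
((-3*22)*T)*j(-8) = (-3*22*(-19))/(-11 - 8) = -66*(-19)/(-19) = 1254*(-1/19) = -66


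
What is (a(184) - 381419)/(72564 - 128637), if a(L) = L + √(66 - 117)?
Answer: 381235/56073 - I*√51/56073 ≈ 6.7989 - 0.00012736*I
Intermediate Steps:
a(L) = L + I*√51 (a(L) = L + √(-51) = L + I*√51)
(a(184) - 381419)/(72564 - 128637) = ((184 + I*√51) - 381419)/(72564 - 128637) = (-381235 + I*√51)/(-56073) = (-381235 + I*√51)*(-1/56073) = 381235/56073 - I*√51/56073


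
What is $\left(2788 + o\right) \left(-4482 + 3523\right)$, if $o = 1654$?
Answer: $-4259878$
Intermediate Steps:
$\left(2788 + o\right) \left(-4482 + 3523\right) = \left(2788 + 1654\right) \left(-4482 + 3523\right) = 4442 \left(-959\right) = -4259878$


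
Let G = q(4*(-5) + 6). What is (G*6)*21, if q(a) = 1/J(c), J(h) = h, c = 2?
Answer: 63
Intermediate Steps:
q(a) = ½ (q(a) = 1/2 = ½)
G = ½ ≈ 0.50000
(G*6)*21 = ((½)*6)*21 = 3*21 = 63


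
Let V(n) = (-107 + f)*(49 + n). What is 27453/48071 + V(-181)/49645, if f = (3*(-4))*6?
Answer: 2498725773/2386484795 ≈ 1.0470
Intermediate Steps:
f = -72 (f = -12*6 = -72)
V(n) = -8771 - 179*n (V(n) = (-107 - 72)*(49 + n) = -179*(49 + n) = -8771 - 179*n)
27453/48071 + V(-181)/49645 = 27453/48071 + (-8771 - 179*(-181))/49645 = 27453*(1/48071) + (-8771 + 32399)*(1/49645) = 27453/48071 + 23628*(1/49645) = 27453/48071 + 23628/49645 = 2498725773/2386484795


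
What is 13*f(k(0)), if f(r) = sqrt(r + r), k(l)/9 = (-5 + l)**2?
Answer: 195*sqrt(2) ≈ 275.77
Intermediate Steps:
k(l) = 9*(-5 + l)**2
f(r) = sqrt(2)*sqrt(r) (f(r) = sqrt(2*r) = sqrt(2)*sqrt(r))
13*f(k(0)) = 13*(sqrt(2)*sqrt(9*(-5 + 0)**2)) = 13*(sqrt(2)*sqrt(9*(-5)**2)) = 13*(sqrt(2)*sqrt(9*25)) = 13*(sqrt(2)*sqrt(225)) = 13*(sqrt(2)*15) = 13*(15*sqrt(2)) = 195*sqrt(2)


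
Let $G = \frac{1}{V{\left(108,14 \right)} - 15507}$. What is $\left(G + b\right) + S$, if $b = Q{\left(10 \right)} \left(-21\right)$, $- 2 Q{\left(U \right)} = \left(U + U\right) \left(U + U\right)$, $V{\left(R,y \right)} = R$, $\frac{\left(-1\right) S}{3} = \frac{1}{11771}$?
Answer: $\frac{761298783832}{181261629} \approx 4200.0$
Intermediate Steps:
$S = - \frac{3}{11771} \approx -0.00025486$
$Q{\left(U \right)} = - 2 U^{2}$ ($Q{\left(U \right)} = - \frac{\left(U + U\right) \left(U + U\right)}{2} = - \frac{2 U 2 U}{2} = - \frac{4 U^{2}}{2} = - 2 U^{2}$)
$b = 4200$ ($b = - 2 \cdot 10^{2} \left(-21\right) = \left(-2\right) 100 \left(-21\right) = \left(-200\right) \left(-21\right) = 4200$)
$G = - \frac{1}{15399}$ ($G = \frac{1}{108 - 15507} = \frac{1}{-15399} = - \frac{1}{15399} \approx -6.4939 \cdot 10^{-5}$)
$\left(G + b\right) + S = \left(- \frac{1}{15399} + 4200\right) - \frac{3}{11771} = \frac{64675799}{15399} - \frac{3}{11771} = \frac{761298783832}{181261629}$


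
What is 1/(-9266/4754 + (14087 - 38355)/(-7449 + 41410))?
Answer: -80725297/215026349 ≈ -0.37542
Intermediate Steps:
1/(-9266/4754 + (14087 - 38355)/(-7449 + 41410)) = 1/(-9266*1/4754 - 24268/33961) = 1/(-4633/2377 - 24268*1/33961) = 1/(-4633/2377 - 24268/33961) = 1/(-215026349/80725297) = -80725297/215026349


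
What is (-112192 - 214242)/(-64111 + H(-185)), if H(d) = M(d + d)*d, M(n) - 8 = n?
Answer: -326434/2859 ≈ -114.18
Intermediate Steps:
M(n) = 8 + n
H(d) = d*(8 + 2*d) (H(d) = (8 + (d + d))*d = (8 + 2*d)*d = d*(8 + 2*d))
(-112192 - 214242)/(-64111 + H(-185)) = (-112192 - 214242)/(-64111 + 2*(-185)*(4 - 185)) = -326434/(-64111 + 2*(-185)*(-181)) = -326434/(-64111 + 66970) = -326434/2859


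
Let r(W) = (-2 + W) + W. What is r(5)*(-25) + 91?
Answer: -109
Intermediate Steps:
r(W) = -2 + 2*W
r(5)*(-25) + 91 = (-2 + 2*5)*(-25) + 91 = (-2 + 10)*(-25) + 91 = 8*(-25) + 91 = -200 + 91 = -109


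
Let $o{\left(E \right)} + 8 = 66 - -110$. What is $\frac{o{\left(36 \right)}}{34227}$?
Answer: $\frac{56}{11409} \approx 0.0049084$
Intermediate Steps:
$o{\left(E \right)} = 168$ ($o{\left(E \right)} = -8 + \left(66 - -110\right) = -8 + \left(66 + 110\right) = -8 + 176 = 168$)
$\frac{o{\left(36 \right)}}{34227} = \frac{168}{34227} = 168 \cdot \frac{1}{34227} = \frac{56}{11409}$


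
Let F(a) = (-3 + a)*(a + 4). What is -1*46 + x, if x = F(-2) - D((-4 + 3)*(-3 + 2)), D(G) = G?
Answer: -57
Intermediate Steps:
F(a) = (-3 + a)*(4 + a)
x = -11 (x = (-12 - 2 + (-2)²) - (-4 + 3)*(-3 + 2) = (-12 - 2 + 4) - (-1)*(-1) = -10 - 1*1 = -10 - 1 = -11)
-1*46 + x = -1*46 - 11 = -46 - 11 = -57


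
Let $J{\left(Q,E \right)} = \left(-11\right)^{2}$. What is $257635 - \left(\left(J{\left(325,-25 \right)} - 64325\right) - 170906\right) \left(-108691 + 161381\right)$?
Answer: $12388203535$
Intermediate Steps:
$J{\left(Q,E \right)} = 121$
$257635 - \left(\left(J{\left(325,-25 \right)} - 64325\right) - 170906\right) \left(-108691 + 161381\right) = 257635 - \left(\left(121 - 64325\right) - 170906\right) \left(-108691 + 161381\right) = 257635 - \left(-64204 - 170906\right) 52690 = 257635 - \left(-235110\right) 52690 = 257635 - -12387945900 = 257635 + 12387945900 = 12388203535$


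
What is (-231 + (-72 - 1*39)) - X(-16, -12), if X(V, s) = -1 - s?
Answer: -353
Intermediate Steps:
(-231 + (-72 - 1*39)) - X(-16, -12) = (-231 + (-72 - 1*39)) - (-1 - 1*(-12)) = (-231 + (-72 - 39)) - (-1 + 12) = (-231 - 111) - 1*11 = -342 - 11 = -353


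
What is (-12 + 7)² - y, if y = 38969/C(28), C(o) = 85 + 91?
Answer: -34569/176 ≈ -196.41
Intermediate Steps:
C(o) = 176
y = 38969/176 ≈ 221.41
(-12 + 7)² - y = (-12 + 7)² - 1*38969/176 = (-5)² - 38969/176 = 25 - 38969/176 = -34569/176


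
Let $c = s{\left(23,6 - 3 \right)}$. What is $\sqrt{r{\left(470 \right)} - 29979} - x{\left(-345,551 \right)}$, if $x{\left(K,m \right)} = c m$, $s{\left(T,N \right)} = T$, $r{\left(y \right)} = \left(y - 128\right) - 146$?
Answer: $-12673 + i \sqrt{29783} \approx -12673.0 + 172.58 i$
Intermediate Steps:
$r{\left(y \right)} = -274 + y$ ($r{\left(y \right)} = \left(-128 + y\right) - 146 = -274 + y$)
$c = 23$
$x{\left(K,m \right)} = 23 m$
$\sqrt{r{\left(470 \right)} - 29979} - x{\left(-345,551 \right)} = \sqrt{\left(-274 + 470\right) - 29979} - 23 \cdot 551 = \sqrt{196 - 29979} - 12673 = \sqrt{-29783} - 12673 = i \sqrt{29783} - 12673 = -12673 + i \sqrt{29783}$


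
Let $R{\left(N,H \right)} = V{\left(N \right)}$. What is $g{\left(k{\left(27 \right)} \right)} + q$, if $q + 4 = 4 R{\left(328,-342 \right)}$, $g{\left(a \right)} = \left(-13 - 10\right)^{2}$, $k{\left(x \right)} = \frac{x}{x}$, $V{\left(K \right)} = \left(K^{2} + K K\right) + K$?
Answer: $862509$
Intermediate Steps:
$V{\left(K \right)} = K + 2 K^{2}$ ($V{\left(K \right)} = \left(K^{2} + K^{2}\right) + K = 2 K^{2} + K = K + 2 K^{2}$)
$k{\left(x \right)} = 1$
$R{\left(N,H \right)} = N \left(1 + 2 N\right)$
$g{\left(a \right)} = 529$ ($g{\left(a \right)} = \left(-23\right)^{2} = 529$)
$q = 861980$ ($q = -4 + 4 \cdot 328 \left(1 + 2 \cdot 328\right) = -4 + 4 \cdot 328 \left(1 + 656\right) = -4 + 4 \cdot 328 \cdot 657 = -4 + 4 \cdot 215496 = -4 + 861984 = 861980$)
$g{\left(k{\left(27 \right)} \right)} + q = 529 + 861980 = 862509$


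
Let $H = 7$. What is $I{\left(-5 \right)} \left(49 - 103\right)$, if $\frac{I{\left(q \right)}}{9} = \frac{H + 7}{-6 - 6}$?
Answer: $567$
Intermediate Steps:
$I{\left(q \right)} = - \frac{21}{2}$ ($I{\left(q \right)} = 9 \frac{7 + 7}{-6 - 6} = 9 \frac{14}{-12} = 9 \cdot 14 \left(- \frac{1}{12}\right) = 9 \left(- \frac{7}{6}\right) = - \frac{21}{2}$)
$I{\left(-5 \right)} \left(49 - 103\right) = - \frac{21 \left(49 - 103\right)}{2} = \left(- \frac{21}{2}\right) \left(-54\right) = 567$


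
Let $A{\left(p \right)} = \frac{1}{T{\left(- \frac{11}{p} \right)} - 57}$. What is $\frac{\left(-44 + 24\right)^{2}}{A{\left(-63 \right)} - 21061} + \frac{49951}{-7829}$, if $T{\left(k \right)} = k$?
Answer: $- \frac{3777438754293}{590294410247} \approx -6.3992$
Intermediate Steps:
$A{\left(p \right)} = \frac{1}{-57 - \frac{11}{p}}$ ($A{\left(p \right)} = \frac{1}{- \frac{11}{p} - 57} = \frac{1}{-57 - \frac{11}{p}}$)
$\frac{\left(-44 + 24\right)^{2}}{A{\left(-63 \right)} - 21061} + \frac{49951}{-7829} = \frac{\left(-44 + 24\right)^{2}}{\left(-1\right) \left(-63\right) \frac{1}{11 + 57 \left(-63\right)} - 21061} + \frac{49951}{-7829} = \frac{\left(-20\right)^{2}}{\left(-1\right) \left(-63\right) \frac{1}{11 - 3591} - 21061} + 49951 \left(- \frac{1}{7829}\right) = \frac{400}{\left(-1\right) \left(-63\right) \frac{1}{-3580} - 21061} - \frac{49951}{7829} = \frac{400}{\left(-1\right) \left(-63\right) \left(- \frac{1}{3580}\right) - 21061} - \frac{49951}{7829} = \frac{400}{- \frac{63}{3580} - 21061} - \frac{49951}{7829} = \frac{400}{- \frac{75398443}{3580}} - \frac{49951}{7829} = 400 \left(- \frac{3580}{75398443}\right) - \frac{49951}{7829} = - \frac{1432000}{75398443} - \frac{49951}{7829} = - \frac{3777438754293}{590294410247}$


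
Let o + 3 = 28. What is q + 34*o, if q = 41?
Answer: 891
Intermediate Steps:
o = 25 (o = -3 + 28 = 25)
q + 34*o = 41 + 34*25 = 41 + 850 = 891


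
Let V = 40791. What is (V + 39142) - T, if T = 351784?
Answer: -271851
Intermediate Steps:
(V + 39142) - T = (40791 + 39142) - 1*351784 = 79933 - 351784 = -271851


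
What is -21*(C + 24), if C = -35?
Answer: 231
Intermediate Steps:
-21*(C + 24) = -21*(-35 + 24) = -21*(-11) = 231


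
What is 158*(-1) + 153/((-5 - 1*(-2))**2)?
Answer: -141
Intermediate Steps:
158*(-1) + 153/((-5 - 1*(-2))**2) = -158 + 153/((-5 + 2)**2) = -158 + 153/((-3)**2) = -158 + 153/9 = -158 + 153*(1/9) = -158 + 17 = -141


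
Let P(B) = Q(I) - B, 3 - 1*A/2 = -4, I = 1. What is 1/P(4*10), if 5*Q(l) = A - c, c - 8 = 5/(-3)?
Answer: -15/577 ≈ -0.025997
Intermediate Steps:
A = 14 (A = 6 - 2*(-4) = 6 + 8 = 14)
c = 19/3 (c = 8 + 5/(-3) = 8 + 5*(-⅓) = 8 - 5/3 = 19/3 ≈ 6.3333)
Q(l) = 23/15 (Q(l) = (14 - 1*19/3)/5 = (14 - 19/3)/5 = (⅕)*(23/3) = 23/15)
P(B) = 23/15 - B
1/P(4*10) = 1/(23/15 - 4*10) = 1/(23/15 - 1*40) = 1/(23/15 - 40) = 1/(-577/15) = -15/577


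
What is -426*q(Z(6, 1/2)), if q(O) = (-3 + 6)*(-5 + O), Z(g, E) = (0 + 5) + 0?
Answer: 0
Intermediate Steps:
Z(g, E) = 5 (Z(g, E) = 5 + 0 = 5)
q(O) = -15 + 3*O (q(O) = 3*(-5 + O) = -15 + 3*O)
-426*q(Z(6, 1/2)) = -426*(-15 + 3*5) = -426*(-15 + 15) = -426*0 = 0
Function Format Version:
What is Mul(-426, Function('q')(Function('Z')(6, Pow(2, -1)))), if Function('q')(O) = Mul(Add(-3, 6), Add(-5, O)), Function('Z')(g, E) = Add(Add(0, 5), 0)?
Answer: 0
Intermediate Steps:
Function('Z')(g, E) = 5 (Function('Z')(g, E) = Add(5, 0) = 5)
Function('q')(O) = Add(-15, Mul(3, O)) (Function('q')(O) = Mul(3, Add(-5, O)) = Add(-15, Mul(3, O)))
Mul(-426, Function('q')(Function('Z')(6, Pow(2, -1)))) = Mul(-426, Add(-15, Mul(3, 5))) = Mul(-426, Add(-15, 15)) = Mul(-426, 0) = 0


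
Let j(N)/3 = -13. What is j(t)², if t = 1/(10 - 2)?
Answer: 1521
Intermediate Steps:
t = ⅛ (t = 1/8 = ⅛ ≈ 0.12500)
j(N) = -39 (j(N) = 3*(-13) = -39)
j(t)² = (-39)² = 1521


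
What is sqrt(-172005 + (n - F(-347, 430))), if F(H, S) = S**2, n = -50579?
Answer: 42*I*sqrt(231) ≈ 638.34*I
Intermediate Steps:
sqrt(-172005 + (n - F(-347, 430))) = sqrt(-172005 + (-50579 - 1*430**2)) = sqrt(-172005 + (-50579 - 1*184900)) = sqrt(-172005 + (-50579 - 184900)) = sqrt(-172005 - 235479) = sqrt(-407484) = 42*I*sqrt(231)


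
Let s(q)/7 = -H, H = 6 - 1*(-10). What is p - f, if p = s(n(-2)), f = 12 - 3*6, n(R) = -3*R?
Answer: -106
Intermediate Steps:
H = 16 (H = 6 + 10 = 16)
s(q) = -112 (s(q) = 7*(-1*16) = 7*(-16) = -112)
f = -6 (f = 12 - 18 = -6)
p = -112
p - f = -112 - 1*(-6) = -112 + 6 = -106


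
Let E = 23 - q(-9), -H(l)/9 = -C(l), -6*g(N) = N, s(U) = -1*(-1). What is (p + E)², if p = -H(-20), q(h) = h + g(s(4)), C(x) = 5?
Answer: 5929/36 ≈ 164.69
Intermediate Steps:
s(U) = 1
g(N) = -N/6
q(h) = -⅙ + h (q(h) = h - ⅙*1 = h - ⅙ = -⅙ + h)
H(l) = 45 (H(l) = -(-9)*5 = -9*(-5) = 45)
E = 193/6 (E = 23 - (-⅙ - 9) = 23 - 1*(-55/6) = 23 + 55/6 = 193/6 ≈ 32.167)
p = -45 (p = -1*45 = -45)
(p + E)² = (-45 + 193/6)² = (-77/6)² = 5929/36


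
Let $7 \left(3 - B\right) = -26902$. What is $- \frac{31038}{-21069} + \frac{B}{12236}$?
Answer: $\frac{56591359}{31659684} \approx 1.7875$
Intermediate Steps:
$B = \frac{26923}{7}$ ($B = 3 - - \frac{26902}{7} = 3 + \frac{26902}{7} = \frac{26923}{7} \approx 3846.1$)
$- \frac{31038}{-21069} + \frac{B}{12236} = - \frac{31038}{-21069} + \frac{26923}{7 \cdot 12236} = \left(-31038\right) \left(- \frac{1}{21069}\right) + \frac{26923}{7} \cdot \frac{1}{12236} = \frac{10346}{7023} + \frac{1417}{4508} = \frac{56591359}{31659684}$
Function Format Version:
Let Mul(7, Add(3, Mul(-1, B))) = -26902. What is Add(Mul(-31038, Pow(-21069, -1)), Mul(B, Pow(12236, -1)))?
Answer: Rational(56591359, 31659684) ≈ 1.7875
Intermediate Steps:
B = Rational(26923, 7) (B = Add(3, Mul(Rational(-1, 7), -26902)) = Add(3, Rational(26902, 7)) = Rational(26923, 7) ≈ 3846.1)
Add(Mul(-31038, Pow(-21069, -1)), Mul(B, Pow(12236, -1))) = Add(Mul(-31038, Pow(-21069, -1)), Mul(Rational(26923, 7), Pow(12236, -1))) = Add(Mul(-31038, Rational(-1, 21069)), Mul(Rational(26923, 7), Rational(1, 12236))) = Add(Rational(10346, 7023), Rational(1417, 4508)) = Rational(56591359, 31659684)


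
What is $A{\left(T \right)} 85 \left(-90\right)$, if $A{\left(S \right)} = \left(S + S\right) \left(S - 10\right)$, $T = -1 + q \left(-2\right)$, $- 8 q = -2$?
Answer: $-263925$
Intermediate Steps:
$q = \frac{1}{4}$ ($q = \left(- \frac{1}{8}\right) \left(-2\right) = \frac{1}{4} \approx 0.25$)
$T = - \frac{3}{2}$ ($T = -1 + \frac{1}{4} \left(-2\right) = -1 - \frac{1}{2} = - \frac{3}{2} \approx -1.5$)
$A{\left(S \right)} = 2 S \left(-10 + S\right)$
$A{\left(T \right)} 85 \left(-90\right) = 2 \left(- \frac{3}{2}\right) \left(-10 - \frac{3}{2}\right) 85 \left(-90\right) = 2 \left(- \frac{3}{2}\right) \left(- \frac{23}{2}\right) 85 \left(-90\right) = \frac{69}{2} \cdot 85 \left(-90\right) = \frac{5865}{2} \left(-90\right) = -263925$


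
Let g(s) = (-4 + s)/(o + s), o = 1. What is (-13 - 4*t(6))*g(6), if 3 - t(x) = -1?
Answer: -58/7 ≈ -8.2857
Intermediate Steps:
t(x) = 4 (t(x) = 3 - 1*(-1) = 3 + 1 = 4)
g(s) = (-4 + s)/(1 + s)
(-13 - 4*t(6))*g(6) = (-13 - 4*4)*((-4 + 6)/(1 + 6)) = (-13 - 16)*(2/7) = -29*2/7 = -58/7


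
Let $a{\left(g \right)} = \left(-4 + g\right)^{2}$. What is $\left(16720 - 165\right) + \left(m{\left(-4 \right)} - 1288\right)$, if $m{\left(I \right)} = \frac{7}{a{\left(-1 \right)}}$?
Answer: $\frac{381682}{25} \approx 15267.0$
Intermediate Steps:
$m{\left(I \right)} = \frac{7}{25}$ ($m{\left(I \right)} = \frac{7}{\left(-4 - 1\right)^{2}} = \frac{7}{\left(-5\right)^{2}} = \frac{7}{25}$)
$\left(16720 - 165\right) + \left(m{\left(-4 \right)} - 1288\right) = \left(16720 - 165\right) + \left(\frac{7}{25} - 1288\right) = \left(16720 - 165\right) - \frac{32193}{25} = 16555 - \frac{32193}{25} = \frac{381682}{25}$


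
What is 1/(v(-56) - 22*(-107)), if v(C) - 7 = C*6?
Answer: 1/2025 ≈ 0.00049383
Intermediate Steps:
v(C) = 7 + 6*C (v(C) = 7 + C*6 = 7 + 6*C)
1/(v(-56) - 22*(-107)) = 1/((7 + 6*(-56)) - 22*(-107)) = 1/((7 - 336) + 2354) = 1/(-329 + 2354) = 1/2025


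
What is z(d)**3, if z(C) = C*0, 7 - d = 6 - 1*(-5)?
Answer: 0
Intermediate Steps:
d = -4 (d = 7 - (6 - 1*(-5)) = 7 - (6 + 5) = 7 - 1*11 = 7 - 11 = -4)
z(C) = 0
z(d)**3 = 0**3 = 0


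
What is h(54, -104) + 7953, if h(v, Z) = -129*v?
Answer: 987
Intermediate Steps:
h(54, -104) + 7953 = -129*54 + 7953 = -6966 + 7953 = 987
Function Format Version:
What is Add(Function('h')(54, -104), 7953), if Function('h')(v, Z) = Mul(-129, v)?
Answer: 987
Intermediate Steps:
Add(Function('h')(54, -104), 7953) = Add(Mul(-129, 54), 7953) = Add(-6966, 7953) = 987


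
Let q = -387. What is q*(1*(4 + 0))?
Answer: -1548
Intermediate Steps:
q*(1*(4 + 0)) = -387*(4 + 0) = -387*4 = -1548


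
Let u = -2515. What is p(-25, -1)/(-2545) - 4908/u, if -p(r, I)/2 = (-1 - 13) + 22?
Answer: 501244/256027 ≈ 1.9578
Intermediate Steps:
p(r, I) = -16 (p(r, I) = -2*((-1 - 13) + 22) = -2*(-14 + 22) = -2*8 = -16)
p(-25, -1)/(-2545) - 4908/u = -16/(-2545) - 4908/(-2515) = -16*(-1/2545) - 4908*(-1/2515) = 16/2545 + 4908/2515 = 501244/256027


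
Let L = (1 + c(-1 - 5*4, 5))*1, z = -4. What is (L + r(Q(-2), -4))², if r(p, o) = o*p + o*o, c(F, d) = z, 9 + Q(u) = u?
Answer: 3249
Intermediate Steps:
Q(u) = -9 + u
c(F, d) = -4
L = -3 (L = (1 - 4)*1 = -3*1 = -3)
r(p, o) = o² + o*p (r(p, o) = o*p + o² = o² + o*p)
(L + r(Q(-2), -4))² = (-3 - 4*(-4 + (-9 - 2)))² = (-3 - 4*(-4 - 11))² = (-3 - 4*(-15))² = (-3 + 60)² = 57² = 3249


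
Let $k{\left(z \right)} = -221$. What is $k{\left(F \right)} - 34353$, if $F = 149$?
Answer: $-34574$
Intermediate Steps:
$k{\left(F \right)} - 34353 = -221 - 34353 = -34574$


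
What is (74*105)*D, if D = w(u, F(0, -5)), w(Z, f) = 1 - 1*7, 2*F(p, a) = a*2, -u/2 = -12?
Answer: -46620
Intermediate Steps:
u = 24 (u = -2*(-12) = 24)
F(p, a) = a (F(p, a) = (a*2)/2 = (2*a)/2 = a)
w(Z, f) = -6 (w(Z, f) = 1 - 7 = -6)
D = -6
(74*105)*D = (74*105)*(-6) = 7770*(-6) = -46620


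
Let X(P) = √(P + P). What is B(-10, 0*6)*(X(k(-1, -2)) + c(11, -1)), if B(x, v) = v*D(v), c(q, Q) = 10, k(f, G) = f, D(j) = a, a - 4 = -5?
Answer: 0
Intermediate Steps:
a = -1 (a = 4 - 5 = -1)
D(j) = -1
X(P) = √2*√P (X(P) = √(2*P) = √2*√P)
B(x, v) = -v (B(x, v) = v*(-1) = -v)
B(-10, 0*6)*(X(k(-1, -2)) + c(11, -1)) = (-0*6)*(√2*√(-1) + 10) = (-1*0)*(√2*I + 10) = 0*(I*√2 + 10) = 0*(10 + I*√2) = 0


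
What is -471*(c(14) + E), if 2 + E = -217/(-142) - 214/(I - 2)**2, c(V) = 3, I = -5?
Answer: 6027387/6958 ≈ 866.25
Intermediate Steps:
E = -33671/6958 (E = -2 + (-217/(-142) - 214/(-5 - 2)**2) = -2 + (-217*(-1/142) - 214/((-7)**2)) = -2 + (217/142 - 214/49) = -2 - 19755/6958 = -33671/6958 ≈ -4.8392)
-471*(c(14) + E) = -471*(3 - 33671/6958) = -471*(-12797/6958) = 6027387/6958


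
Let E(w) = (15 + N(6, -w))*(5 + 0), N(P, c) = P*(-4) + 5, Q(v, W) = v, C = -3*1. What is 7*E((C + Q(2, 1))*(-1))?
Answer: -140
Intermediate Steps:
C = -3
N(P, c) = 5 - 4*P (N(P, c) = -4*P + 5 = 5 - 4*P)
E(w) = -20 (E(w) = (15 + (5 - 4*6))*(5 + 0) = (15 + (5 - 24))*5 = (15 - 19)*5 = -4*5 = -20)
7*E((C + Q(2, 1))*(-1)) = 7*(-20) = -140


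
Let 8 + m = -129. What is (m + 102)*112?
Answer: -3920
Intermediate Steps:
m = -137 (m = -8 - 129 = -137)
(m + 102)*112 = (-137 + 102)*112 = -35*112 = -3920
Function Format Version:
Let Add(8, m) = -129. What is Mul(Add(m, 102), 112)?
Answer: -3920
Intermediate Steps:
m = -137 (m = Add(-8, -129) = -137)
Mul(Add(m, 102), 112) = Mul(Add(-137, 102), 112) = Mul(-35, 112) = -3920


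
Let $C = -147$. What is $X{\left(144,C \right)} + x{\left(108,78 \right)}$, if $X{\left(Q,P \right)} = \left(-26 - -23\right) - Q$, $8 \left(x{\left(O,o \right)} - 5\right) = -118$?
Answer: $- \frac{627}{4} \approx -156.75$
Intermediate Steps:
$x{\left(O,o \right)} = - \frac{39}{4}$ ($x{\left(O,o \right)} = 5 + \frac{1}{8} \left(-118\right) = 5 - \frac{59}{4} = - \frac{39}{4}$)
$X{\left(Q,P \right)} = -3 - Q$ ($X{\left(Q,P \right)} = \left(-26 + 23\right) - Q = -3 - Q$)
$X{\left(144,C \right)} + x{\left(108,78 \right)} = \left(-3 - 144\right) - \frac{39}{4} = -147 - \frac{39}{4} = - \frac{627}{4}$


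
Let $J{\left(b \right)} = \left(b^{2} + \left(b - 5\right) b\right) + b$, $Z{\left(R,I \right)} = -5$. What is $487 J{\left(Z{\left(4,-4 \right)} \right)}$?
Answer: $34090$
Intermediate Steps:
$J{\left(b \right)} = b + b^{2} + b \left(-5 + b\right)$ ($J{\left(b \right)} = \left(b^{2} + \left(b - 5\right) b\right) + b = \left(b^{2} + \left(-5 + b\right) b\right) + b = \left(b^{2} + b \left(-5 + b\right)\right) + b = b + b^{2} + b \left(-5 + b\right)$)
$487 J{\left(Z{\left(4,-4 \right)} \right)} = 487 \cdot 2 \left(-5\right) \left(-2 - 5\right) = 487 \cdot 2 \left(-5\right) \left(-7\right) = 487 \cdot 70 = 34090$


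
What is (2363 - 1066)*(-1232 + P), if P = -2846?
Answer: -5289166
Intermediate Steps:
(2363 - 1066)*(-1232 + P) = (2363 - 1066)*(-1232 - 2846) = 1297*(-4078) = -5289166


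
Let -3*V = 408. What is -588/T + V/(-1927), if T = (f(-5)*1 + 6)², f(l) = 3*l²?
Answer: -80260/4214349 ≈ -0.019044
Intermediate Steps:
V = -136 (V = -⅓*408 = -136)
T = 6561 (T = ((3*(-5)²)*1 + 6)² = ((3*25)*1 + 6)² = (75*1 + 6)² = (75 + 6)² = 81² = 6561)
-588/T + V/(-1927) = -588/6561 - 136/(-1927) = -588*1/6561 - 136*(-1/1927) = -196/2187 + 136/1927 = -80260/4214349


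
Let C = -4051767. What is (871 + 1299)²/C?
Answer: -4708900/4051767 ≈ -1.1622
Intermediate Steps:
(871 + 1299)²/C = (871 + 1299)²/(-4051767) = 2170²*(-1/4051767) = 4708900*(-1/4051767) = -4708900/4051767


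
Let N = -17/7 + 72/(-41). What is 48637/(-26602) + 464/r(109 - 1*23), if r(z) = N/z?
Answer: -304716434733/31949002 ≈ -9537.6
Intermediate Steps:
N = -1201/287 (N = -17*⅐ + 72*(-1/41) = -17/7 - 72/41 = -1201/287 ≈ -4.1847)
r(z) = -1201/(287*z)
48637/(-26602) + 464/r(109 - 1*23) = 48637/(-26602) + 464/((-1201/(287*(109 - 1*23)))) = 48637*(-1/26602) + 464/((-1201/(287*(109 - 23)))) = -48637/26602 + 464/((-1201/287/86)) = -48637/26602 + 464/((-1201/287*1/86)) = -48637/26602 + 464/(-1201/24682) = -48637/26602 + 464*(-24682/1201) = -48637/26602 - 11452448/1201 = -304716434733/31949002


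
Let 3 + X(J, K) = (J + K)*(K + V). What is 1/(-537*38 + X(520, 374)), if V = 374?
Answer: 1/648303 ≈ 1.5425e-6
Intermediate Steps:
X(J, K) = -3 + (374 + K)*(J + K) (X(J, K) = -3 + (J + K)*(K + 374) = -3 + (J + K)*(374 + K) = -3 + (374 + K)*(J + K))
1/(-537*38 + X(520, 374)) = 1/(-537*38 + (-3 + 374² + 374*520 + 374*374 + 520*374)) = 1/(-20406 + (-3 + 139876 + 194480 + 139876 + 194480)) = 1/(-20406 + 668709) = 1/648303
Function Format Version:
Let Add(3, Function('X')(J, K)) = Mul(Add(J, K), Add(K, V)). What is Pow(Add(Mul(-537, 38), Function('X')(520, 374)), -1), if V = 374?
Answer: Rational(1, 648303) ≈ 1.5425e-6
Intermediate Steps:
Function('X')(J, K) = Add(-3, Mul(Add(374, K), Add(J, K))) (Function('X')(J, K) = Add(-3, Mul(Add(J, K), Add(K, 374))) = Add(-3, Mul(Add(J, K), Add(374, K))) = Add(-3, Mul(Add(374, K), Add(J, K))))
Pow(Add(Mul(-537, 38), Function('X')(520, 374)), -1) = Pow(Add(Mul(-537, 38), Add(-3, Pow(374, 2), Mul(374, 520), Mul(374, 374), Mul(520, 374))), -1) = Pow(Add(-20406, Add(-3, 139876, 194480, 139876, 194480)), -1) = Pow(Add(-20406, 668709), -1) = Pow(648303, -1) = Rational(1, 648303)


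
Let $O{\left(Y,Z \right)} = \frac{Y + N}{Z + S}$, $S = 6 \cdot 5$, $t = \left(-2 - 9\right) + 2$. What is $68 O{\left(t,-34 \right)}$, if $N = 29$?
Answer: $-340$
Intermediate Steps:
$t = -9$ ($t = -11 + 2 = -9$)
$S = 30$
$O{\left(Y,Z \right)} = \frac{29 + Y}{30 + Z}$ ($O{\left(Y,Z \right)} = \frac{Y + 29}{Z + 30} = \frac{29 + Y}{30 + Z}$)
$68 O{\left(t,-34 \right)} = 68 \frac{29 - 9}{30 - 34} = 68 \frac{1}{-4} \cdot 20 = 68 \left(\left(- \frac{1}{4}\right) 20\right) = 68 \left(-5\right) = -340$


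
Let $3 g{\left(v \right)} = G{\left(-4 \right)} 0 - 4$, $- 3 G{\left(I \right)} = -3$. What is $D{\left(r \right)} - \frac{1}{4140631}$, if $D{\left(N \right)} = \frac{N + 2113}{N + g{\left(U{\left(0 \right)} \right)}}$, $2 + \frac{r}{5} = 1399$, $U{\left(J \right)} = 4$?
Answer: $\frac{2756447843}{2115862441} \approx 1.3028$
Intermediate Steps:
$r = 6985$ ($r = -10 + 5 \cdot 1399 = -10 + 6995 = 6985$)
$G{\left(I \right)} = 1$ ($G{\left(I \right)} = \left(- \frac{1}{3}\right) \left(-3\right) = 1$)
$g{\left(v \right)} = - \frac{4}{3}$ ($g{\left(v \right)} = \frac{1 \cdot 0 - 4}{3} = \frac{0 - 4}{3} = \frac{1}{3} \left(-4\right) = - \frac{4}{3}$)
$D{\left(N \right)} = \frac{2113 + N}{- \frac{4}{3} + N}$ ($D{\left(N \right)} = \frac{N + 2113}{N - \frac{4}{3}} = \frac{2113 + N}{- \frac{4}{3} + N}$)
$D{\left(r \right)} - \frac{1}{4140631} = \frac{3 \left(2113 + 6985\right)}{-4 + 3 \cdot 6985} - \frac{1}{4140631} = 3 \frac{1}{-4 + 20955} \cdot 9098 - \frac{1}{4140631} = 3 \cdot \frac{1}{20951} \cdot 9098 - \frac{1}{4140631} = \frac{27294}{20951} - \frac{1}{4140631} = \frac{2756447843}{2115862441}$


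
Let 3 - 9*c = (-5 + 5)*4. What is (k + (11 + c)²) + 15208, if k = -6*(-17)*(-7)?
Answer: 131602/9 ≈ 14622.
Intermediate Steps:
k = -714 (k = 102*(-7) = -714)
c = ⅓ (c = ⅓ - (-5 + 5)*4/9 = ⅓ - 0*4 = ⅓ - ⅑*0 = ⅓ + 0 = ⅓ ≈ 0.33333)
(k + (11 + c)²) + 15208 = (-714 + (11 + ⅓)²) + 15208 = (-714 + (34/3)²) + 15208 = (-714 + 1156/9) + 15208 = -5270/9 + 15208 = 131602/9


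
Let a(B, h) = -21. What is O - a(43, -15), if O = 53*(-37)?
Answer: -1940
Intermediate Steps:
O = -1961
O - a(43, -15) = -1961 - 1*(-21) = -1961 + 21 = -1940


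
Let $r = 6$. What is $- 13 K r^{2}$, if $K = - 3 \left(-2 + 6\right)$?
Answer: $5616$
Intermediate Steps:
$K = -12$ ($K = \left(-3\right) 4 = -12$)
$- 13 K r^{2} = \left(-13\right) \left(-12\right) 6^{2} = 156 \cdot 36 = 5616$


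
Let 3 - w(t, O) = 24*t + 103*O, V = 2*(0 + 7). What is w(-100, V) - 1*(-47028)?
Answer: 47989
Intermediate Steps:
V = 14 (V = 2*7 = 14)
w(t, O) = 3 - 103*O - 24*t (w(t, O) = 3 - (24*t + 103*O) = 3 + (-103*O - 24*t) = 3 - 103*O - 24*t)
w(-100, V) - 1*(-47028) = (3 - 103*14 - 24*(-100)) - 1*(-47028) = (3 - 1442 + 2400) + 47028 = 961 + 47028 = 47989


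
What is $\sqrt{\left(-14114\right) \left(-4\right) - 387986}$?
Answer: $i \sqrt{331530} \approx 575.79 i$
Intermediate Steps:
$\sqrt{\left(-14114\right) \left(-4\right) - 387986} = \sqrt{56456 - 387986} = \sqrt{-331530} = i \sqrt{331530}$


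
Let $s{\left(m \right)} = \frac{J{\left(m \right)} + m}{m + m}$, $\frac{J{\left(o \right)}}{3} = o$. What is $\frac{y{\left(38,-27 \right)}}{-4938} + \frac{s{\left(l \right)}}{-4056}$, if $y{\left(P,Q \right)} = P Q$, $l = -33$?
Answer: $\frac{345965}{1669044} \approx 0.20728$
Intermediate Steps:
$J{\left(o \right)} = 3 o$
$s{\left(m \right)} = 2$ ($s{\left(m \right)} = \frac{3 m + m}{m + m} = \frac{4 m}{2 m} = 4 m \frac{1}{2 m} = 2$)
$\frac{y{\left(38,-27 \right)}}{-4938} + \frac{s{\left(l \right)}}{-4056} = \frac{38 \left(-27\right)}{-4938} + \frac{2}{-4056} = \left(-1026\right) \left(- \frac{1}{4938}\right) + 2 \left(- \frac{1}{4056}\right) = \frac{171}{823} - \frac{1}{2028} = \frac{345965}{1669044}$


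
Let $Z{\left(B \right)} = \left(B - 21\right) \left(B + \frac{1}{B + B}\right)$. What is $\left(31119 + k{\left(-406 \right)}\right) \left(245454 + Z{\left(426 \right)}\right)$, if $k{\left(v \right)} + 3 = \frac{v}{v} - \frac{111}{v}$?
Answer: $\frac{1499705764856283}{115304} \approx 1.3007 \cdot 10^{10}$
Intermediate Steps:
$Z{\left(B \right)} = \left(-21 + B\right) \left(B + \frac{1}{2 B}\right)$
$k{\left(v \right)} = -2 - \frac{111}{v}$ ($k{\left(v \right)} = -3 - \left(\frac{111}{v} - \frac{v}{v}\right) = -3 + \left(1 - \frac{111}{v}\right) = -2 - \frac{111}{v}$)
$\left(31119 + k{\left(-406 \right)}\right) \left(245454 + Z{\left(426 \right)}\right) = \left(31119 - \left(2 + \frac{111}{-406}\right)\right) \left(245454 + \left(\frac{1}{2} + 426^{2} - 8946 - \frac{21}{2 \cdot 426}\right)\right) = \left(31119 - \frac{701}{406}\right) \left(245454 + \left(\frac{1}{2} + 181476 - 8946 - \frac{7}{284}\right)\right) = \left(31119 + \left(-2 + \frac{111}{406}\right)\right) \left(245454 + \left(\frac{1}{2} + 181476 - 8946 - \frac{7}{284}\right)\right) = \left(31119 - \frac{701}{406}\right) \left(245454 + \frac{48998655}{284}\right) = \frac{12633613}{406} \cdot \frac{118707591}{284} = \frac{1499705764856283}{115304}$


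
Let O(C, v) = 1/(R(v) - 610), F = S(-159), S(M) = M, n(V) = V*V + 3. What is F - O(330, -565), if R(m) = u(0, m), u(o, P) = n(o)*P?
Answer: -366494/2305 ≈ -159.00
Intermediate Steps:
n(V) = 3 + V² (n(V) = V² + 3 = 3 + V²)
u(o, P) = P*(3 + o²) (u(o, P) = (3 + o²)*P = P*(3 + o²))
R(m) = 3*m (R(m) = m*(3 + 0²) = m*(3 + 0) = m*3 = 3*m)
F = -159
O(C, v) = 1/(-610 + 3*v) (O(C, v) = 1/(3*v - 610) = 1/(-610 + 3*v))
F - O(330, -565) = -159 - 1/(-610 + 3*(-565)) = -159 - 1/(-610 - 1695) = -159 - 1/(-2305) = -159 - 1*(-1/2305) = -159 + 1/2305 = -366494/2305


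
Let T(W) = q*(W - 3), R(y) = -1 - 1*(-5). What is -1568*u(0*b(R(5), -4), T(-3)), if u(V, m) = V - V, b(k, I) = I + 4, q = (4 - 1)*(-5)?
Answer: 0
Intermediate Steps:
R(y) = 4 (R(y) = -1 + 5 = 4)
q = -15 (q = 3*(-5) = -15)
b(k, I) = 4 + I
T(W) = 45 - 15*W (T(W) = -15*(W - 3) = -15*(-3 + W) = 45 - 15*W)
u(V, m) = 0
-1568*u(0*b(R(5), -4), T(-3)) = -1568*0 = 0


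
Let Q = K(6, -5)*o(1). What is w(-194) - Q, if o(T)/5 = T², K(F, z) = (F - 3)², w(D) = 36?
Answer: -9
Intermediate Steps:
K(F, z) = (-3 + F)²
o(T) = 5*T²
Q = 45 (Q = (-3 + 6)²*(5*1²) = 3²*(5*1) = 9*5 = 45)
w(-194) - Q = 36 - 1*45 = 36 - 45 = -9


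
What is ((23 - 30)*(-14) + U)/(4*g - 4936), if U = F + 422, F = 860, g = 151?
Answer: -115/361 ≈ -0.31856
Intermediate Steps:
U = 1282 (U = 860 + 422 = 1282)
((23 - 30)*(-14) + U)/(4*g - 4936) = ((23 - 30)*(-14) + 1282)/(4*151 - 4936) = (-7*(-14) + 1282)/(604 - 4936) = (98 + 1282)/(-4332) = 1380*(-1/4332) = -115/361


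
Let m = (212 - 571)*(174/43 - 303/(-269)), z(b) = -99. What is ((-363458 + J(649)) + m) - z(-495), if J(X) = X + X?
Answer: -4209440352/11567 ≈ -3.6392e+5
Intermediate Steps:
J(X) = 2*X
m = -21480765/11567 (m = -359*(174*(1/43) - 303*(-1/269)) = -359*(174/43 + 303/269) = -359*59835/11567 = -21480765/11567 ≈ -1857.1)
((-363458 + J(649)) + m) - z(-495) = ((-363458 + 2*649) - 21480765/11567) - 1*(-99) = ((-363458 + 1298) - 21480765/11567) + 99 = (-362160 - 21480765/11567) + 99 = -4210585485/11567 + 99 = -4209440352/11567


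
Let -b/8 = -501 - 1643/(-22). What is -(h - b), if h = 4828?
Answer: -15592/11 ≈ -1417.5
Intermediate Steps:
b = 37516/11 (b = -8*(-501 - 1643/(-22)) = -8*(-501 - 1643*(-1)/22) = -8*(-501 - 1*(-1643/22)) = -8*(-501 + 1643/22) = -8*(-9379/22) = 37516/11 ≈ 3410.5)
-(h - b) = -(4828 - 1*37516/11) = -(4828 - 37516/11) = -1*15592/11 = -15592/11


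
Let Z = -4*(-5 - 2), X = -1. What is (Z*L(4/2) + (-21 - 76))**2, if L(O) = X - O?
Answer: 32761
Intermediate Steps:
Z = 28 (Z = -4*(-7) = 28)
L(O) = -1 - O
(Z*L(4/2) + (-21 - 76))**2 = (28*(-1 - 4/2) + (-21 - 76))**2 = (28*(-1 - 4/2) - 97)**2 = (28*(-1 - 1*2) - 97)**2 = (28*(-1 - 2) - 97)**2 = (28*(-3) - 97)**2 = (-84 - 97)**2 = (-181)**2 = 32761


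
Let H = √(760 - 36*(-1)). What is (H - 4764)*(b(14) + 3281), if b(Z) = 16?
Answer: -15706908 + 6594*√199 ≈ -1.5614e+7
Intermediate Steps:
H = 2*√199 (H = √(760 + 36) = √796 = 2*√199 ≈ 28.213)
(H - 4764)*(b(14) + 3281) = (2*√199 - 4764)*(16 + 3281) = (-4764 + 2*√199)*3297 = -15706908 + 6594*√199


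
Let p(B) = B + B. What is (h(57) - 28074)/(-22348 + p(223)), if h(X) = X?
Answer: 28017/21902 ≈ 1.2792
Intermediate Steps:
p(B) = 2*B
(h(57) - 28074)/(-22348 + p(223)) = (57 - 28074)/(-22348 + 2*223) = -28017/(-22348 + 446) = -28017/(-21902) = -28017*(-1/21902) = 28017/21902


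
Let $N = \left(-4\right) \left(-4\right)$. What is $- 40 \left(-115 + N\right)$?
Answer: $3960$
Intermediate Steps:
$N = 16$
$- 40 \left(-115 + N\right) = - 40 \left(-115 + 16\right) = \left(-40\right) \left(-99\right) = 3960$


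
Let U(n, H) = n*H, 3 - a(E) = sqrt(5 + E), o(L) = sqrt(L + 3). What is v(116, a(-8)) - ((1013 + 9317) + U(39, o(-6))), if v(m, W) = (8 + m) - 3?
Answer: -10209 - 39*I*sqrt(3) ≈ -10209.0 - 67.55*I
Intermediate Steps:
o(L) = sqrt(3 + L)
a(E) = 3 - sqrt(5 + E)
U(n, H) = H*n
v(m, W) = 5 + m
v(116, a(-8)) - ((1013 + 9317) + U(39, o(-6))) = (5 + 116) - ((1013 + 9317) + sqrt(3 - 6)*39) = 121 - (10330 + sqrt(-3)*39) = 121 - (10330 + (I*sqrt(3))*39) = 121 - (10330 + 39*I*sqrt(3)) = 121 + (-10330 - 39*I*sqrt(3)) = -10209 - 39*I*sqrt(3)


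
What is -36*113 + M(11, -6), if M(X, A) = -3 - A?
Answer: -4065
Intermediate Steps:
-36*113 + M(11, -6) = -36*113 + (-3 - 1*(-6)) = -4068 + (-3 + 6) = -4068 + 3 = -4065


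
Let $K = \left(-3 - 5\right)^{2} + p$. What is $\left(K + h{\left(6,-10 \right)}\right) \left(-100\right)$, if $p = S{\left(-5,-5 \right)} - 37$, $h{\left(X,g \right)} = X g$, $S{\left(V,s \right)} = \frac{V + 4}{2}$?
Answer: $3350$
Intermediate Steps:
$S{\left(V,s \right)} = 2 + \frac{V}{2}$ ($S{\left(V,s \right)} = \left(4 + V\right) \frac{1}{2} = 2 + \frac{V}{2}$)
$p = - \frac{75}{2}$ ($p = \left(2 + \frac{1}{2} \left(-5\right)\right) - 37 = \left(2 - \frac{5}{2}\right) - 37 = - \frac{1}{2} - 37 = - \frac{75}{2} \approx -37.5$)
$K = \frac{53}{2}$ ($K = \left(-3 - 5\right)^{2} - \frac{75}{2} = \left(-8\right)^{2} - \frac{75}{2} = 64 - \frac{75}{2} = \frac{53}{2} \approx 26.5$)
$\left(K + h{\left(6,-10 \right)}\right) \left(-100\right) = \left(\frac{53}{2} + 6 \left(-10\right)\right) \left(-100\right) = \left(\frac{53}{2} - 60\right) \left(-100\right) = \left(- \frac{67}{2}\right) \left(-100\right) = 3350$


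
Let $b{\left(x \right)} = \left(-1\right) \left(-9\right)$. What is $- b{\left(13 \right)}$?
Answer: $-9$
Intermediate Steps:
$b{\left(x \right)} = 9$
$- b{\left(13 \right)} = \left(-1\right) 9 = -9$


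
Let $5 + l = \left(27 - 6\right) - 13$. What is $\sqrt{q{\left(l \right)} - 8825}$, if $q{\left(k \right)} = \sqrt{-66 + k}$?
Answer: $\sqrt{-8825 + 3 i \sqrt{7}} \approx 0.0422 + 93.942 i$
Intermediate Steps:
$l = 3$ ($l = -5 + \left(\left(27 - 6\right) - 13\right) = -5 + \left(21 - 13\right) = -5 + 8 = 3$)
$\sqrt{q{\left(l \right)} - 8825} = \sqrt{\sqrt{-66 + 3} - 8825} = \sqrt{\sqrt{-63} - 8825} = \sqrt{3 i \sqrt{7} - 8825} = \sqrt{-8825 + 3 i \sqrt{7}}$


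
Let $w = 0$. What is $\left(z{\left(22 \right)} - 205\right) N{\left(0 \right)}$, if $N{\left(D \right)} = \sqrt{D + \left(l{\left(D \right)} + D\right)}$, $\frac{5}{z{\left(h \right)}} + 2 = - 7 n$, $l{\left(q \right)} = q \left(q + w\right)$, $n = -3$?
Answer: $0$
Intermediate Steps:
$l{\left(q \right)} = q^{2}$ ($l{\left(q \right)} = q \left(q + 0\right) = q q = q^{2}$)
$z{\left(h \right)} = \frac{5}{19}$ ($z{\left(h \right)} = \frac{5}{-2 - -21} = \frac{5}{-2 + 21} = \frac{5}{19}$)
$N{\left(D \right)} = \sqrt{D^{2} + 2 D}$ ($N{\left(D \right)} = \sqrt{D + \left(D^{2} + D\right)} = \sqrt{D + \left(D + D^{2}\right)} = \sqrt{D^{2} + 2 D}$)
$\left(z{\left(22 \right)} - 205\right) N{\left(0 \right)} = \left(\frac{5}{19} - 205\right) \sqrt{0 \left(2 + 0\right)} = - \frac{3890 \sqrt{0 \cdot 2}}{19} = - \frac{3890 \sqrt{0}}{19} = \left(- \frac{3890}{19}\right) 0 = 0$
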